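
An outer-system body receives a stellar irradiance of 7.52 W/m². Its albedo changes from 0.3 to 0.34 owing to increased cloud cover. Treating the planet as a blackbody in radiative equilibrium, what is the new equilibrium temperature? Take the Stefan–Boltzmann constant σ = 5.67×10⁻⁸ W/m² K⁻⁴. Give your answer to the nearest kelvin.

68 kelvin

With the new albedo, S(1−α₂)/4 = 1.241 W/m², so T₂ = 68.40 K.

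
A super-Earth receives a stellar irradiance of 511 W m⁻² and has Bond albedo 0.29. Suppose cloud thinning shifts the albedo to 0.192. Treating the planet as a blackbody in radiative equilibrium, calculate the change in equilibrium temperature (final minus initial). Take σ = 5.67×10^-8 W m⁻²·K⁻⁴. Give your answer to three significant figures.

With α = 0.29, T₁ = 200.0 K.
With α = 0.192, T₂ = 206.6 K.
ΔT = T₂ − T₁ = 6.570 K.

6.57 kelvin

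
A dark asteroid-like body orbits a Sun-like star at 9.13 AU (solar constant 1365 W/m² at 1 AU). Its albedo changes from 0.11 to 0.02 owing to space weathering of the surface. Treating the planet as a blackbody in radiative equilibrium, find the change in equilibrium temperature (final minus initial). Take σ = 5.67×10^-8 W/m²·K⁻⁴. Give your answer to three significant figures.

Irradiance scales as 1/d², so S = 1365 W/m² × (1/9.13)² = 16.38 W/m².
Initial: T₁ = [S(1−0.11)/(4σ)]^(1/4) = 89.53 K.
With α = 0.02, T₂ = 91.72 K.
Change: 91.72 − 89.53 = 2.182 K.

2.18 K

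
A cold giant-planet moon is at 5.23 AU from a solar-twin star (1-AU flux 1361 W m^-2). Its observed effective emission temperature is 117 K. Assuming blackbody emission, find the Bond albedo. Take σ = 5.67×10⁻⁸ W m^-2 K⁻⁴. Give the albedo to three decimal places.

0.146

Flux at the orbit: S = 1361/(5.23)² = 49.76 W m^-2.
Energy balance: S(1−α)/4 = σT⁴, so 1−α = 4σT⁴/S.
4σT⁴ = 4·5.67×10⁻⁸·(117)⁴ = 42.50 W m^-2.
Hence α = 1 − 42.50/49.76 = 0.1459.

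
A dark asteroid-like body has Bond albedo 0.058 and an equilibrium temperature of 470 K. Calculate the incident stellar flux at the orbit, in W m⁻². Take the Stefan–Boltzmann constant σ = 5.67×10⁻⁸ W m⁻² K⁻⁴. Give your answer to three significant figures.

11700 W m⁻²

From S(1−α)/4 = σT⁴: S = 4σT⁴/(1−α).
The emitted flux is σT⁴ = 2767 W m⁻².
So S = 4×2767/(1−0.058) = 11750 W m⁻².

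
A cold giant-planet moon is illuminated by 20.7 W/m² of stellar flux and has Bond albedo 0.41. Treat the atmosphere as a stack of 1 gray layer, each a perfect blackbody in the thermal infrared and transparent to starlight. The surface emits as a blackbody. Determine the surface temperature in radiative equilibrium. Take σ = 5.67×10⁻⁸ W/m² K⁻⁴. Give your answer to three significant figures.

102 K

The effective emission temperature is T_e = [S(1−α)/(4σ)]^¼ = 85.66 K.
With N = 1 opaque layers, T_s = (N+1)^(1/4)·T_e = 2^(1/4)·85.66 = 101.9 K.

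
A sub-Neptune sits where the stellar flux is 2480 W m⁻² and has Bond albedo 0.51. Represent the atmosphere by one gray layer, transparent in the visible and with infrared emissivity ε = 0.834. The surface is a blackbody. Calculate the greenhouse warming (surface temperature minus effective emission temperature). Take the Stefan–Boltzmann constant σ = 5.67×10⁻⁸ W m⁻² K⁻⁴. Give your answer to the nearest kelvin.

39 kelvin

Effective emission temperature (TOA balance): σT_e⁴ = S(1−α)/4 = 303.8 W m⁻² → T_e = 270.6 K.
Surface balance with a leaky layer gives σT_s⁴ = σT_e⁴·2/(2−ε), so T_s = T_e·[2/(2−0.834)]^(1/4) = 309.6 K.
Greenhouse warming: T_s − T_e = 39.07 K.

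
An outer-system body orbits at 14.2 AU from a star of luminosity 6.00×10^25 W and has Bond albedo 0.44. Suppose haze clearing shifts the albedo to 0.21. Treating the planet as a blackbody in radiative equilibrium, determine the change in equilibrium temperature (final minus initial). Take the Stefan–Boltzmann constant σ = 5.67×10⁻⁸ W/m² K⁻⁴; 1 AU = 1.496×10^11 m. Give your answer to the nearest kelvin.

4 K

Orbital distance: d = 14.2 AU = 2.124×10^12 m.
Spreading L over a sphere of radius d: S = 6.00×10^25/(4π·2.12×10^12²) = 1.058 W/m².
Before: T₁ = [1.058·0.56/(4σ)]^(1/4) = 40.20 K.
With α = 0.21, T₂ = 43.81 K.
ΔT = T₂ − T₁ = 3.612 K.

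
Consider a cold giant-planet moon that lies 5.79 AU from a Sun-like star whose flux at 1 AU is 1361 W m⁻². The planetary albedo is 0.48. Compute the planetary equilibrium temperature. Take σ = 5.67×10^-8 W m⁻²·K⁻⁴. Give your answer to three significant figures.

98.2 K

Flux at the orbit: S = 1361/(5.79)² = 40.60 W m⁻².
Absorbed flux (global mean): S(1−α)/4 = 40.60·0.52/4 = 5.278 W m⁻².
In equilibrium σT⁴ equals this, so T = 98.22 K.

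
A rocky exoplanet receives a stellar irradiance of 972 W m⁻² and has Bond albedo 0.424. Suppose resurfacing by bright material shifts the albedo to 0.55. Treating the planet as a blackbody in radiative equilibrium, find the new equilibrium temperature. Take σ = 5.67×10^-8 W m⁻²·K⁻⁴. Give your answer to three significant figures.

T₂ = [S(1−α₂)/(4σ)]^(1/4) = [972.0·0.45/(4σ)]^(1/4) = 209.6 K.

210 kelvin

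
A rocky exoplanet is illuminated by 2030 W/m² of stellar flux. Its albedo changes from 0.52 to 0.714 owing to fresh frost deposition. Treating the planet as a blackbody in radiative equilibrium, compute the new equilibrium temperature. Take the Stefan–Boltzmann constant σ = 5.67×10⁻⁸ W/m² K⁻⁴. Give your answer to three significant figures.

With the new albedo, S(1−α₂)/4 = 145.1 W/m², so T₂ = 224.9 K.

225 kelvin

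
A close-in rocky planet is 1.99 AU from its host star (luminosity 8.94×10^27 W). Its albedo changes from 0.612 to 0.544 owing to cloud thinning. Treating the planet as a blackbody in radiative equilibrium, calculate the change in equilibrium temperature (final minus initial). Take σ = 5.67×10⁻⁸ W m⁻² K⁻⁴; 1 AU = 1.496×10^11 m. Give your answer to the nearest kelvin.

14 K

Orbital distance: d = 1.99 AU = 2.977×10^11 m.
Spreading L over a sphere of radius d: S = 8.94×10^27/(4π·2.98×10^11²) = 8027 W m⁻².
Initial: T₁ = [S(1−0.612)/(4σ)]^(1/4) = 342.3 K.
After:  T₂ = [8027·0.456/(4σ)]^(1/4) = 356.4 K.
ΔT = T₂ − T₁ = 14.10 K.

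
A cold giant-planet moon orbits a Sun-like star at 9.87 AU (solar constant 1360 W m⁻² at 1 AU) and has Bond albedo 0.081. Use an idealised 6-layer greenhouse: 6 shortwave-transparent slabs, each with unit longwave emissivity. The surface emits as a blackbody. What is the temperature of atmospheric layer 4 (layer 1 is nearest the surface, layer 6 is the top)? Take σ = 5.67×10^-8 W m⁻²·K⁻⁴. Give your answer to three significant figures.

114 kelvin

Irradiance scales as 1/d², so S = 1360 W m⁻² × (1/9.87)² = 13.96 W m⁻².
Top-of-atmosphere balance: σT_e⁴ = S(1−α)/4 = 3.207 W m⁻² → T_e = 86.72 K.
The net upward flux σT_e⁴ is constant between every pair of levels, so T_k⁴ = (N+1−k)T_e⁴.
T_4 = (3)^(1/4)·86.72 = 114.1 K.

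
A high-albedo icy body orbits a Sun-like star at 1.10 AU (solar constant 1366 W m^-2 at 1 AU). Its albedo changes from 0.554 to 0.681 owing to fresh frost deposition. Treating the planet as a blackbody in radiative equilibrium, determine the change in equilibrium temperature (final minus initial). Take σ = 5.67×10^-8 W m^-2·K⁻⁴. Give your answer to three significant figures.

Irradiance scales as 1/d², so S = 1366 W m^-2 × (1/1.10)² = 1129 W m^-2.
Initial: T₁ = [S(1−0.554)/(4σ)]^(1/4) = 217.1 K.
After:  T₂ = [1129·0.319/(4σ)]^(1/4) = 199.6 K.
Change: 199.6 − 217.1 = -17.45 K.

-17.4 kelvin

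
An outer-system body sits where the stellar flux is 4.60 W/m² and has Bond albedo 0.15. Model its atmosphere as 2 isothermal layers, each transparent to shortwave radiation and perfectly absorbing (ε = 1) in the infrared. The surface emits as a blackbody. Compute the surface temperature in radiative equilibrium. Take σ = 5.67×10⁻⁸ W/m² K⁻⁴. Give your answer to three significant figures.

84.8 K

Top-of-atmosphere balance: σT_e⁴ = S(1−α)/4 = 0.9775 W/m² → T_e = 64.44 K.
For an N-layer opaque stack, T_s⁴ = (N+1)T_e⁴, hence T_s = (3)^(1/4)×64.44 K = 84.80 K.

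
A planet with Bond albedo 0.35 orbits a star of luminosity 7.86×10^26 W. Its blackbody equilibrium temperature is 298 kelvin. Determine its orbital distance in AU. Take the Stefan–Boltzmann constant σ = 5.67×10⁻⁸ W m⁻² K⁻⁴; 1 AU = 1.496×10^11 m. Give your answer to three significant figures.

Energy balance gives S = 4σT⁴/(1−α) = 2752 W m⁻².
S = L/(4πd²) → d = √(L/4πS) = √(7.86×10^26/(4π·2752)) = 1.508×10^11 m = 1.008 AU.

1.01 AU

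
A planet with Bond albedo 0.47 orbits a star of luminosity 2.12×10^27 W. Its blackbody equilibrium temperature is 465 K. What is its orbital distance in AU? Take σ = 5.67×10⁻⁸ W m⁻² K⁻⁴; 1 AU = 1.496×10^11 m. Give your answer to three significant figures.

0.614 AU

The flux needed for this T is 4σT⁴/(1−0.47) = 20010 W m⁻².
Then d = [L/(4πS)]^(1/2) = 9.183×10^10 m, i.e. 0.6138 AU.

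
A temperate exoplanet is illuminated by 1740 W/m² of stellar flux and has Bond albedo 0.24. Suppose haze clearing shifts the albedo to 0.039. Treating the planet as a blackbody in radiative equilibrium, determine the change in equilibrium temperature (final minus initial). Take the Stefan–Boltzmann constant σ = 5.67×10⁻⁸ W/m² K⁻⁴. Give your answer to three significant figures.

Initial: T₁ = [S(1−0.24)/(4σ)]^(1/4) = 276.3 K.
Final:   T₂ = [S(1−0.039)/(4σ)]^(1/4) = 293.0 K.
Change: 293.0 − 276.3 = 16.70 K.

16.7 kelvin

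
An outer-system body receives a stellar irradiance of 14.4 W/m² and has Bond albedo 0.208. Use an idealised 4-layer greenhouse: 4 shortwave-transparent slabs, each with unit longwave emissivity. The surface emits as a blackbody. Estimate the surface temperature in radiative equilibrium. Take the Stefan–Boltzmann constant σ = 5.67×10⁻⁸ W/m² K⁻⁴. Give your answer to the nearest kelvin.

OLR = S(1−α)/4 = 2.851 W/m²; the top layer radiates at T_e = 84.21 K.
With N = 4 opaque layers, T_s = (N+1)^(1/4)·T_e = 5^(1/4)·84.21 = 125.9 K.

126 kelvin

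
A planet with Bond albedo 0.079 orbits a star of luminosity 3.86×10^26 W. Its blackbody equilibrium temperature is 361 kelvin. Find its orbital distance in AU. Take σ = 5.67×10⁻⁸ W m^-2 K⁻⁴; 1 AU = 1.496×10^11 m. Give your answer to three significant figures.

0.573 AU

Required flux: S = 4σT⁴/(1−α) = 4182 W m^-2.
S = L/(4πd²) → d = √(L/4πS) = √(3.86×10^26/(4π·4182)) = 8.570×10^10 m = 0.5729 AU.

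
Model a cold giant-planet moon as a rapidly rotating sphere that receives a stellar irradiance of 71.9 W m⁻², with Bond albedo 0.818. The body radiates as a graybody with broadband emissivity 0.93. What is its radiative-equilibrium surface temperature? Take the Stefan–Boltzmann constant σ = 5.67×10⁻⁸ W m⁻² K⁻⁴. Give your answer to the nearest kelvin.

Averaging over the sphere, the absorbed flux is S(1−α)/4 = 3.271 W m⁻².
Radiative balance εσT⁴ = 3.271 gives T = [3.271/(0.93·σ)]^(1/4) = 88.75 K.

89 K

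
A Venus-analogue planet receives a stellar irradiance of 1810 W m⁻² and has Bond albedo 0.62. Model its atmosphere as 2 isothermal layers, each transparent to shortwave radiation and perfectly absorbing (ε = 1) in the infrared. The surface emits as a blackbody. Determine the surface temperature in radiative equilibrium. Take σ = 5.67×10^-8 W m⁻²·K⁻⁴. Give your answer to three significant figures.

309 kelvin

The effective emission temperature is T_e = [S(1−α)/(4σ)]^¼ = 234.7 K.
With N = 2 opaque layers, T_s = (N+1)^(1/4)·T_e = 3^(1/4)·234.7 = 308.8 K.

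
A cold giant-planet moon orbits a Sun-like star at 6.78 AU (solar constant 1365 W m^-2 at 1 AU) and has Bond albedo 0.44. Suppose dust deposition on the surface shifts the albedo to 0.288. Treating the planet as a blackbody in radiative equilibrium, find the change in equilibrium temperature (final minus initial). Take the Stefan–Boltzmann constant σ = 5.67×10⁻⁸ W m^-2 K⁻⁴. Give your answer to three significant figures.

5.73 K

By the inverse-square law, S = 1365/6.78² = 29.69 W m^-2.
Initial: T₁ = [S(1−0.44)/(4σ)]^(1/4) = 92.53 K.
After:  T₂ = [29.69·0.712/(4σ)]^(1/4) = 98.26 K.
ΔT = T₂ − T₁ = 5.725 K.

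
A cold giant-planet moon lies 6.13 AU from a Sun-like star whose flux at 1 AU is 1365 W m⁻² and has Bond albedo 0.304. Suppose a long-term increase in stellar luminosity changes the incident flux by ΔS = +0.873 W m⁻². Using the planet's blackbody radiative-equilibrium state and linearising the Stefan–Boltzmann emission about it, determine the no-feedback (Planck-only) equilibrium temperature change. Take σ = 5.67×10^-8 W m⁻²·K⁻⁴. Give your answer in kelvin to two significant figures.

By the inverse-square law, S = 1365/6.13² = 36.33 W m⁻².
Unperturbed T_e = [36.33·(1−0.304)/(4σ)]^¼ = 102.8 K.
ΔF = Δ[S(1−α)]/4 = (1−0.304)·+0.873/4 = 0.1519 W m⁻².
Planck response: λ_P = 4σT_e³ = 4·5.67×10⁻⁸·(102.8)³ = 0.2461 W m⁻²/K.
So ΔT₀ = 0.1519/0.2461 = 0.617 K.

0.62 K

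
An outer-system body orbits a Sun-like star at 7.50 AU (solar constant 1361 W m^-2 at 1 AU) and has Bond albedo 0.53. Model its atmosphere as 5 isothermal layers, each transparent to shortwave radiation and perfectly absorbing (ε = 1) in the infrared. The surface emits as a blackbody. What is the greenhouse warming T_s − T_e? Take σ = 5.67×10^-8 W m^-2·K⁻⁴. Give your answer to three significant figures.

47.6 kelvin

By the inverse-square law, S = 1361/7.50² = 24.20 W m^-2.
The effective emission temperature is T_e = [S(1−α)/(4σ)]^¼ = 84.15 K.
Surface: T_s = (6)^¼·T_e = 131.7 K.
So the greenhouse effect raises the surface by 131.7 − 84.15 = 47.55 K.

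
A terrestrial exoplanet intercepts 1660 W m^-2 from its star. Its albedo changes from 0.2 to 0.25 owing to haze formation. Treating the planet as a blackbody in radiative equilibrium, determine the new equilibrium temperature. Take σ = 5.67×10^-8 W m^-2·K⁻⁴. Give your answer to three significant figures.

272 kelvin

With the new albedo, S(1−α₂)/4 = 311.2 W m^-2, so T₂ = 272.2 K.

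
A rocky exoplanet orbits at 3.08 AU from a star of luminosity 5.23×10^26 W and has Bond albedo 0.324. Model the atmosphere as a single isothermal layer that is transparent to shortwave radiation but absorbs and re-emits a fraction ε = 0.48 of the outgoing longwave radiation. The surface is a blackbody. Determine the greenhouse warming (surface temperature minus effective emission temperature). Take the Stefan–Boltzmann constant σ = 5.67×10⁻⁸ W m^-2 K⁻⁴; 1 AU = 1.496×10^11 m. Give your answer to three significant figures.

11.0 K

Orbital distance: d = 3.08 AU = 4.608×10^11 m.
Flux at the orbit: S = L/(4πd²) = 5.23×10^26/(4π·(4.61×10^11)²) = 196.0 W m^-2.
The planet radiates to space at T_e = [S(1−α)/(4σ)]^(1/4) = 155.5 K.
Surface balance with a leaky layer gives σT_s⁴ = σT_e⁴·2/(2−ε), so T_s = T_e·[2/(2−0.48)]^(1/4) = 166.5 K.
T_s − T_e = 166.5 − 155.5 = 11.04 K.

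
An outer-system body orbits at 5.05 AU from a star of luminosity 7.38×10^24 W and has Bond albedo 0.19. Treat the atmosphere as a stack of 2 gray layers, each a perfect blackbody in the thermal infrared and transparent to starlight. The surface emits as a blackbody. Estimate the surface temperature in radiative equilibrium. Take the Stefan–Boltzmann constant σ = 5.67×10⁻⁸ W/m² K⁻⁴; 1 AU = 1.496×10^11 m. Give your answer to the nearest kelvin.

d = 5.05 × 1.496×10^11 m = 7.555×10^11 m.
Flux at the orbit: S = L/(4πd²) = 7.38×10^24/(4π·(7.55×10^11)²) = 1.029 W/m².
OLR = S(1−α)/4 = 0.2084 W/m²; the top layer radiates at T_e = 43.78 K.
For an N-layer opaque stack, T_s⁴ = (N+1)T_e⁴, hence T_s = (3)^(1/4)×43.78 K = 57.62 K.

58 K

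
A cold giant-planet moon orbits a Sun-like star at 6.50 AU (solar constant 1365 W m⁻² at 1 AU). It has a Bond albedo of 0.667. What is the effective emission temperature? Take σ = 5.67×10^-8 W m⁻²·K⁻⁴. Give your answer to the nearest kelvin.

Flux at the orbit: S = 1365/(6.50)² = 32.31 W m⁻².
The planet absorbs (1−α)S over its disc πR² and re-emits over 4πR², so the mean absorbed flux is (1−0.667)·32.31/4 = 2.690 W m⁻².
Set σT⁴ = 2.690 → T = (2.690/σ)^(1/4) = 82.99 K.

83 K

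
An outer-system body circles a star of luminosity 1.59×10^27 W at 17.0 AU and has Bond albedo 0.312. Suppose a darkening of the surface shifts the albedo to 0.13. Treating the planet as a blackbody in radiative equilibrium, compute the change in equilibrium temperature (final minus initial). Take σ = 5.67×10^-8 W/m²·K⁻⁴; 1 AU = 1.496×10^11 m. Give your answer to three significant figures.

Orbital distance: d = 17.0 AU = 2.543×10^12 m.
Flux at the orbit: S = L/(4πd²) = 1.59×10^27/(4π·(2.54×10^12)²) = 19.56 W/m².
Initial: T₁ = [S(1−0.312)/(4σ)]^(1/4) = 87.77 K.
With α = 0.13, T₂ = 93.07 K.
Change: 93.07 − 87.77 = 5.304 K.

5.30 K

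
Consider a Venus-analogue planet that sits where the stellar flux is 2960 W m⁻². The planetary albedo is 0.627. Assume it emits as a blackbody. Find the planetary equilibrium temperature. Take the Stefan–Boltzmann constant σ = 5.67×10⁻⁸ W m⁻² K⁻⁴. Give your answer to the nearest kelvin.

264 K

Absorbed flux (global mean): S(1−α)/4 = 2960·0.373/4 = 276.0 W m⁻².
In equilibrium σT⁴ equals this, so T = 264.1 K.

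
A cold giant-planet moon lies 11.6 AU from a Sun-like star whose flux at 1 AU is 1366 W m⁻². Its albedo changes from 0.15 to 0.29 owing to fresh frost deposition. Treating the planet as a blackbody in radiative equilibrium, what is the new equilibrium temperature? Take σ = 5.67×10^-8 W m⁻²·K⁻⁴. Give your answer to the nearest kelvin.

75 kelvin

Flux at the orbit: S = 1366/(11.6)² = 10.15 W m⁻².
With the new albedo, S(1−α₂)/4 = 1.802 W m⁻², so T₂ = 75.08 K.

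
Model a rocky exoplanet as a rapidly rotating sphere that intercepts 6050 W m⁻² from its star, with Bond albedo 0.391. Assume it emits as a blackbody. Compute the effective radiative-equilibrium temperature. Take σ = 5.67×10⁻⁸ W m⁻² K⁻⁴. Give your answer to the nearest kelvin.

357 kelvin

Averaging over the sphere, the absorbed flux is S(1−α)/4 = 921.1 W m⁻².
Set σT⁴ = 921.1 → T = (921.1/σ)^(1/4) = 357.0 K.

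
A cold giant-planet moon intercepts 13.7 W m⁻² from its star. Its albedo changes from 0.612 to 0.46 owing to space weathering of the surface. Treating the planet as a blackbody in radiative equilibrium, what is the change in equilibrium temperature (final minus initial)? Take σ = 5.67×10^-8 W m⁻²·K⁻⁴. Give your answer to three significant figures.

5.99 kelvin

Initial: T₁ = [S(1−0.612)/(4σ)]^(1/4) = 69.58 K.
After:  T₂ = [13.70·0.54/(4σ)]^(1/4) = 75.57 K.
Change: 75.57 − 69.58 = 5.994 K.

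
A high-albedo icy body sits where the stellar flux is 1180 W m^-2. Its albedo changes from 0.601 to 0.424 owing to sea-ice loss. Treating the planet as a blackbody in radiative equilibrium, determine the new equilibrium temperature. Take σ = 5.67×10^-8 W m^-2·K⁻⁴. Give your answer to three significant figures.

T₂ = [S(1−α₂)/(4σ)]^(1/4) = [1180·0.576/(4σ)]^(1/4) = 234.0 K.

234 K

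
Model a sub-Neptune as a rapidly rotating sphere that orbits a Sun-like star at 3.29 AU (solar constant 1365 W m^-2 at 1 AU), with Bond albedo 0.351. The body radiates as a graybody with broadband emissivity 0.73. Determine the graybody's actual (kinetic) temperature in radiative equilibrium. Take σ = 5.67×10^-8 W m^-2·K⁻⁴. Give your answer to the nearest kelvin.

Flux at the orbit: S = 1365/(3.29)² = 126.1 W m^-2.
Averaging over the sphere, the absorbed flux is S(1−α)/4 = 20.46 W m^-2.
Equating to εσT⁴ with ε = 0.73: T = (20.46/0.73σ)^(1/4) = 149.1 K.

149 K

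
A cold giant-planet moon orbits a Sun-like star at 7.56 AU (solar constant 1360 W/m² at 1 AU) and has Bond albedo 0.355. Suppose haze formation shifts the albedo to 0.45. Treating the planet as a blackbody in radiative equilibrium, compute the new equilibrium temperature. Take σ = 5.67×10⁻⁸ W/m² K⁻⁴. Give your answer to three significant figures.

Flux at the orbit: S = 1360/(7.56)² = 23.80 W/m².
With the new albedo, S(1−α₂)/4 = 3.272 W/m², so T₂ = 87.16 K.

87.2 K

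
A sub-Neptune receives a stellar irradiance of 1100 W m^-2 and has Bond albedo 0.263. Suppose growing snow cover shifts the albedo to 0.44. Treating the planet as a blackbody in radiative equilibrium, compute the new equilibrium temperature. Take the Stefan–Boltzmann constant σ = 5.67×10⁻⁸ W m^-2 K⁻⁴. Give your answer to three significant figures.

228 K

T₂ = [S(1−α₂)/(4σ)]^(1/4) = [1100·0.56/(4σ)]^(1/4) = 228.3 K.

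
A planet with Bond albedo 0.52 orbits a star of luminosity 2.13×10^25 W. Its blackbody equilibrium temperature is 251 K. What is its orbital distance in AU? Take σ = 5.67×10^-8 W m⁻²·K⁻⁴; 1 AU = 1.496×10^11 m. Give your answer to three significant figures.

The flux needed for this T is 4σT⁴/(1−0.52) = 1875 W m⁻².
S = L/(4πd²) → d = √(L/4πS) = √(2.13×10^25/(4π·1875)) = 3.006×10^10 m = 0.2010 AU.

0.201 AU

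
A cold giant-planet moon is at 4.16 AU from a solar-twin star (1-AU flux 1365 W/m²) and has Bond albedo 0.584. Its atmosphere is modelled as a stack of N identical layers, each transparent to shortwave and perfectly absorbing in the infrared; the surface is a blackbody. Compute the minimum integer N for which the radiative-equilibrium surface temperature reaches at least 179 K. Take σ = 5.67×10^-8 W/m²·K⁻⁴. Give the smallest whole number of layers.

Flux at the orbit: S = 1365/(4.16)² = 78.88 W/m².
The effective emission temperature is T_e = [S(1−α)/(4σ)]^¼ = 109.7 K.
T_s = (N+1)^(1/4)·T_e ≥ 179 K requires N+1 ≥ (T_s/T_e)⁴ = (179/109.7)⁴ = 7.096.
Rounding up, N = 7.

7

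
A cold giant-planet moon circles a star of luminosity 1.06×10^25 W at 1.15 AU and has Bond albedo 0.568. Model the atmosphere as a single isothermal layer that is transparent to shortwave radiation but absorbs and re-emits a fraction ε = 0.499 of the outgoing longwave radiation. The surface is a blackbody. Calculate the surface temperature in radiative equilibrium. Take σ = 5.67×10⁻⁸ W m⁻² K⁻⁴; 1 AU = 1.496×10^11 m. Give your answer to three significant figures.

92.2 K

Orbital distance: d = 1.15 AU = 1.720×10^11 m.
Flux at the orbit: S = L/(4πd²) = 1.06×10^25/(4π·(1.72×10^11)²) = 28.50 W m⁻².
At the top of the atmosphere, σT_e⁴ = S(1−α)/4 = 3.078 W m⁻², giving T_e = 85.84 K.
Surface balance with a leaky layer gives σT_s⁴ = σT_e⁴·2/(2−ε), so T_s = T_e·[2/(2−0.499)]^(1/4) = 92.22 K.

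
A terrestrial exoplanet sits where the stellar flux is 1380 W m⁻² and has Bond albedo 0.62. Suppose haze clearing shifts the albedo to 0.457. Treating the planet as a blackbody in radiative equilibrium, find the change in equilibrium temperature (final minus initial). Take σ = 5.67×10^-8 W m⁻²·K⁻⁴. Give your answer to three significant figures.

With α = 0.62, T₁ = 219.3 K.
Final:   T₂ = [S(1−0.457)/(4σ)]^(1/4) = 239.8 K.
Change: 239.8 − 219.3 = 20.47 K.

20.5 K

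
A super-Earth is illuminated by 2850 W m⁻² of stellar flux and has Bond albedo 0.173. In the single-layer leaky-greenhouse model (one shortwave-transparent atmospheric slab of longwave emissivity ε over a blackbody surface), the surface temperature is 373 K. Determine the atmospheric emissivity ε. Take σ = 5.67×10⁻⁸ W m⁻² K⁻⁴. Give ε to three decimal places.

Effective temperature: T_e = [S(1−α)/(4σ)]^(1/4) = 319.3 K.
Inverting T_s⁴ = 2T_e⁴/(2−ε): (T_e/T_s)⁴ = 0.5369, so ε = 2(1 − 0.5369) = 0.9263.

0.926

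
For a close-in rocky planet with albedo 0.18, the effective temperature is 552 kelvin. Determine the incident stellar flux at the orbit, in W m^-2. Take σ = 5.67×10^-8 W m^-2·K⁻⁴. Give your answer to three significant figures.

From S(1−α)/4 = σT⁴: S = 4σT⁴/(1−α).
σT⁴ = 5.67×10⁻⁸·(552)⁴ = 5264 W m^-2.
S = 4·5264/0.82 = 25680 W m^-2.

25700 W m^-2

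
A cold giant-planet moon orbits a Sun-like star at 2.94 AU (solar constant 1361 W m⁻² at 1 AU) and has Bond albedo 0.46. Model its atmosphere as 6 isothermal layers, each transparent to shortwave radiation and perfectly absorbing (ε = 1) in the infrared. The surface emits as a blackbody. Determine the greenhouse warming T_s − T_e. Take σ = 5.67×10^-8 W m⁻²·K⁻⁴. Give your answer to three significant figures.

87.2 K

Irradiance scales as 1/d², so S = 1361 W m⁻² × (1/2.94)² = 157.5 W m⁻².
OLR = S(1−α)/4 = 21.26 W m⁻²; the top layer radiates at T_e = 139.1 K.
Surface: T_s = (7)^¼·T_e = 226.3 K.
So the greenhouse effect raises the surface by 226.3 − 139.1 = 87.19 K.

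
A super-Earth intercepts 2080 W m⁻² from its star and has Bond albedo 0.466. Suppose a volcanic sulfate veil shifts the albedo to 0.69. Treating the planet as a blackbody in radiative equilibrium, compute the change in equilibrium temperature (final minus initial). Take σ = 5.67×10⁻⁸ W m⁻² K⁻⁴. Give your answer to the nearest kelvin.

-34 K

With α = 0.466, T₁ = 264.5 K.
After:  T₂ = [2080·0.31/(4σ)]^(1/4) = 230.9 K.
ΔT = T₂ − T₁ = -33.63 K.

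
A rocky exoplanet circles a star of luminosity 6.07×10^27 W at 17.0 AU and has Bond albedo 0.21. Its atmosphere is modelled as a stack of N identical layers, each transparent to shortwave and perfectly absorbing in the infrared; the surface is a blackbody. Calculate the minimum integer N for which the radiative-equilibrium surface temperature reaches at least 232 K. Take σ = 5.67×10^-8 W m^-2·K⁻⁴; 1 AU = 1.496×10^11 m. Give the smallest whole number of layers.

d = 17.0 × 1.496×10^11 m = 2.543×10^12 m.
S = L/(4πd²) = 74.68 W m^-2.
OLR = S(1−α)/4 = 14.75 W m^-2; the top layer radiates at T_e = 127.0 K.
Since T_s⁴ = (N+1)T_e⁴, we need N ≥ (T_s/T_e)⁴ − 1 = 10.137.
Rounding up, N = 11.

11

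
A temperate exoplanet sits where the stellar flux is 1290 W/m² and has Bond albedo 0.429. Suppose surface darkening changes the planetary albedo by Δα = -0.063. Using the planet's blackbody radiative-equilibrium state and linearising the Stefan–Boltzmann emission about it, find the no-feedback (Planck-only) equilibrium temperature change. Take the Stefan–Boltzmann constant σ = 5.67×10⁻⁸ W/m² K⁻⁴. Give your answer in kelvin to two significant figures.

The baseline emission temperature is T_e = 238.7 K.
TOA radiative forcing: ΔF = −S·Δα/4 = −1290·(-0.063)/4 = 20.32 W/m².
Planck response: λ_P = 4σT_e³ = 4·5.67×10⁻⁸·(238.7)³ = 3.086 W/m²/K.
Hence the no-feedback warming is ΔF/(4σT_e³) = 6.58 K.

6.6 kelvin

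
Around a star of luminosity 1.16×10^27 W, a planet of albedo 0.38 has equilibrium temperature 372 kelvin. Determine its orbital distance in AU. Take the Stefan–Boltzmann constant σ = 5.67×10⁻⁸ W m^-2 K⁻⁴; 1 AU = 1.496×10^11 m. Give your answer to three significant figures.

Energy balance gives S = 4σT⁴/(1−α) = 7005 W m^-2.
Then d = [L/(4πS)]^(1/2) = 1.148×10^11 m, i.e. 0.7673 AU.

0.767 AU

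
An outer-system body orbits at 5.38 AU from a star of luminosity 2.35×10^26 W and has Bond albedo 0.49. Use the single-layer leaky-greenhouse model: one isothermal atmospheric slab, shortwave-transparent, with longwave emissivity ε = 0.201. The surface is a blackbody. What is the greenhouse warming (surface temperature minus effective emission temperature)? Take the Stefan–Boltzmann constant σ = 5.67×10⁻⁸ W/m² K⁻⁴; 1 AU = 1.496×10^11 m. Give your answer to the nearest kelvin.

Orbital distance: d = 5.38 AU = 8.048×10^11 m.
Spreading L over a sphere of radius d: S = 2.35×10^26/(4π·8.05×10^11²) = 28.87 W/m².
At the top of the atmosphere, σT_e⁴ = S(1−α)/4 = 3.681 W/m², giving T_e = 89.76 K.
For a single slab of emissivity ε, T_s⁴ = 2T_e⁴/(2−ε); thus T_s = 89.76·(1.112)^(1/4) = 92.17 K.
The atmosphere warms the surface by 2.409 K.

2 kelvin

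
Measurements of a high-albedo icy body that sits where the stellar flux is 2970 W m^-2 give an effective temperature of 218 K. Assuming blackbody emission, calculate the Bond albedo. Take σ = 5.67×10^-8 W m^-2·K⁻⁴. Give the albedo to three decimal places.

Rearranging the radiative balance, α = 1 − 4σT⁴/S.
4σT⁴ = 4·5.67×10⁻⁸·(218)⁴ = 512.2 W m^-2.
Hence α = 1 − 512.2/2970 = 0.8275.

0.828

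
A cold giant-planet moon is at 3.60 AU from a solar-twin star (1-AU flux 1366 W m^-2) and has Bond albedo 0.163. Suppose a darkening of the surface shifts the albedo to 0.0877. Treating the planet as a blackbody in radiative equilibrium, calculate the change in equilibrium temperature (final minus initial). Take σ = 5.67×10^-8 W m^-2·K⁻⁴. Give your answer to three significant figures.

By the inverse-square law, S = 1366/3.60² = 105.4 W m^-2.
With α = 0.163, T₁ = 140.4 K.
Final:   T₂ = [S(1−0.0877)/(4σ)]^(1/4) = 143.5 K.
ΔT = T₂ − T₁ = 3.057 K.

3.06 K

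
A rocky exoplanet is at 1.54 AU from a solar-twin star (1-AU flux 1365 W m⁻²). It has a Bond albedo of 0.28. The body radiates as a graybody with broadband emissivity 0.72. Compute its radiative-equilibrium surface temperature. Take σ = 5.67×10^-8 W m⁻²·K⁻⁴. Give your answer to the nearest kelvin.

224 K

Irradiance scales as 1/d², so S = 1365 W m⁻² × (1/1.54)² = 575.6 W m⁻².
Absorbed flux (global mean): S(1−α)/4 = 575.6·0.72/4 = 103.6 W m⁻².
Equating to εσT⁴ with ε = 0.72: T = (103.6/0.72σ)^(1/4) = 224.4 K.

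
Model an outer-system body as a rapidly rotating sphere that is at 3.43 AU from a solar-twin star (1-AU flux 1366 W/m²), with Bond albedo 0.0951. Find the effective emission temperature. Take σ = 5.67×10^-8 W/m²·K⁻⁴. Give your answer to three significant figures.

147 kelvin

Flux at the orbit: S = 1366/(3.43)² = 116.1 W/m².
Averaging over the sphere, the absorbed flux is S(1−α)/4 = 26.27 W/m².
Balancing against σT⁴: T = (26.27/5.67×10⁻⁸)^(1/4) = 146.7 K.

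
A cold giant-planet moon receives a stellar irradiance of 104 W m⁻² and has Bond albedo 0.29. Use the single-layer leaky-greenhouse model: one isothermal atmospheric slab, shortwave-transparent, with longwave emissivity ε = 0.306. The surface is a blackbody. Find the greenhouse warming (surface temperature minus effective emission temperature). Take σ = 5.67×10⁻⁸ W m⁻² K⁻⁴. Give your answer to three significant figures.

The planet radiates to space at T_e = [S(1−α)/(4σ)]^(1/4) = 134.3 K.
Surface balance with a leaky layer gives σT_s⁴ = σT_e⁴·2/(2−ε), so T_s = T_e·[2/(2−0.306)]^(1/4) = 140.0 K.
The atmosphere warms the surface by 5.694 K.

5.69 K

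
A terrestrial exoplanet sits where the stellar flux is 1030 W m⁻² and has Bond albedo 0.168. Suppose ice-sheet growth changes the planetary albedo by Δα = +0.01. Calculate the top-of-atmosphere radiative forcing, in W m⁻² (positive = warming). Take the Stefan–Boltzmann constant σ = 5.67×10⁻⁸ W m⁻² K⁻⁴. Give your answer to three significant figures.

-2.58 W m⁻²

TOA radiative forcing: ΔF = −S·Δα/4 = −1030·(+0.01)/4 = -2.575 W m⁻².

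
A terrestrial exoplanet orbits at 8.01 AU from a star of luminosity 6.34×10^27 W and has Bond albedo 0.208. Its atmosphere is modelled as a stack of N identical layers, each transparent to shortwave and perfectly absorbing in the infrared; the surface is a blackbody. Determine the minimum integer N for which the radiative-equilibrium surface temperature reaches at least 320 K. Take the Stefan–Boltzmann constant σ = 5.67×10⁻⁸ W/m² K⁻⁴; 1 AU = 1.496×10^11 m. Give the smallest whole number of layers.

d = 8.01 × 1.496×10^11 m = 1.198×10^12 m.
Flux at the orbit: S = L/(4πd²) = 6.34×10^27/(4π·(1.20×10^12)²) = 351.4 W/m².
OLR = S(1−α)/4 = 69.57 W/m²; the top layer radiates at T_e = 187.2 K.
Need (N+1)T_e⁴ ≥ T_s⁴, i.e. N+1 ≥ (320/187.2)⁴ = 8.546.
So N ≥ 7.546; the smallest integer is N = 8.

8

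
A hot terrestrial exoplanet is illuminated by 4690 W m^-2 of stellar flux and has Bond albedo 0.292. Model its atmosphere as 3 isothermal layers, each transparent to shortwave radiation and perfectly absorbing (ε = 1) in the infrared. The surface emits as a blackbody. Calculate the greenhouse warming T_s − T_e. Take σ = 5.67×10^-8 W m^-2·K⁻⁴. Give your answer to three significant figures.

144 K

The effective emission temperature is T_e = [S(1−α)/(4σ)]^¼ = 347.8 K.
Surface: T_s = (4)^¼·T_e = 491.9 K.
Warming: T_s − T_e = 144.1 K.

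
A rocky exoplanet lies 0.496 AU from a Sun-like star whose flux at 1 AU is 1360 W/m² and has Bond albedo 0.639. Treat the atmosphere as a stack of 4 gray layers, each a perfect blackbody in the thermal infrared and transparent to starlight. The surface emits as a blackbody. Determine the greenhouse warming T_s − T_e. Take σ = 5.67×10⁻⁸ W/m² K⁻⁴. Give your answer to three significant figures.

152 K

By the inverse-square law, S = 1360/0.496² = 5528 W/m².
Top-of-atmosphere balance: σT_e⁴ = S(1−α)/4 = 498.9 W/m² → T_e = 306.3 K.
T_s = (N+1)^(1/4)·T_e = 458.0 K.
So the greenhouse effect raises the surface by 458.0 − 306.3 = 151.7 K.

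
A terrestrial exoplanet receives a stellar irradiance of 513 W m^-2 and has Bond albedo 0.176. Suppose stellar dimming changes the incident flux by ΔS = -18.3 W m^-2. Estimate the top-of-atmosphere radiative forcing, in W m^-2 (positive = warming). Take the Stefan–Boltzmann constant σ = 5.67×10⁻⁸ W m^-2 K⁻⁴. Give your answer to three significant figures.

Only a fraction (1−α) is absorbed and it's spread over 4πR², so ΔF = (1−α)ΔS/4 = -3.770 W m^-2.

-3.77 W m^-2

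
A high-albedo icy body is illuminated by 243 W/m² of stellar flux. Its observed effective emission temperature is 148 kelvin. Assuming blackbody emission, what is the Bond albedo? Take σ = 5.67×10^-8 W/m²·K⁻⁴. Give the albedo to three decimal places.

Energy balance: S(1−α)/4 = σT⁴, so 1−α = 4σT⁴/S.
σT⁴ = 27.20 W/m², so 4σT⁴ = 108.8 W/m².
Hence α = 1 − 108.8/243.0 = 0.5522.

0.552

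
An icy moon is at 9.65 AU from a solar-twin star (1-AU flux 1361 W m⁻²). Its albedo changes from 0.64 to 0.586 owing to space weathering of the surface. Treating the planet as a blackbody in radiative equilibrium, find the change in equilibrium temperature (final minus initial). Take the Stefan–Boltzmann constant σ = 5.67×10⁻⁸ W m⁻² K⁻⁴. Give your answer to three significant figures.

By the inverse-square law, S = 1361/9.65² = 14.62 W m⁻².
Initial: T₁ = [S(1−0.64)/(4σ)]^(1/4) = 69.40 K.
Final:   T₂ = [S(1−0.586)/(4σ)]^(1/4) = 71.87 K.
Change: 71.87 − 69.40 = 2.468 K.

2.47 K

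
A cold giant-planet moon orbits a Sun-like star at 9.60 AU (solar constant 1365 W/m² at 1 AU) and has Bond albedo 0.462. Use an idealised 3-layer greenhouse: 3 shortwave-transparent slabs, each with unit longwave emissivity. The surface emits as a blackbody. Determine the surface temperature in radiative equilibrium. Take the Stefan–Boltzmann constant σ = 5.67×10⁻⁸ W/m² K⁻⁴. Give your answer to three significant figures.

Irradiance scales as 1/d², so S = 1365 W/m² × (1/9.60)² = 14.81 W/m².
Top-of-atmosphere balance: σT_e⁴ = S(1−α)/4 = 1.992 W/m² → T_e = 76.99 K.
For an N-layer opaque stack, T_s⁴ = (N+1)T_e⁴, hence T_s = (4)^(1/4)×76.99 K = 108.9 K.

109 K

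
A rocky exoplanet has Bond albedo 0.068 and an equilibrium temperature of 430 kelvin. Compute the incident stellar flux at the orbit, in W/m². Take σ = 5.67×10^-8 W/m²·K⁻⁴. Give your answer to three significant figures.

8320 W/m²

Invert the energy balance for S: S = 4σT⁴/(1−α).
σT⁴ = 5.67×10⁻⁸·(430)⁴ = 1938 W/m².
S = 4·1938/0.932 = 8320 W/m².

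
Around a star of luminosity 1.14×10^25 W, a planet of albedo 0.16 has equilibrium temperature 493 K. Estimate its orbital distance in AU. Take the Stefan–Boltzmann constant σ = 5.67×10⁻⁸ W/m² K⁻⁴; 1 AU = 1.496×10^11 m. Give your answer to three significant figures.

Required flux: S = 4σT⁴/(1−α) = 15950 W/m².
Then d = [L/(4πS)]^(1/2) = 7.542×10^9 m, i.e. 0.05041 AU.

0.0504 AU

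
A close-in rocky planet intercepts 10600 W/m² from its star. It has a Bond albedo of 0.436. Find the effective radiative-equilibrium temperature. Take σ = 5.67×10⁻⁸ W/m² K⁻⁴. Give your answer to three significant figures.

Absorbed flux (global mean): S(1−α)/4 = 10600·0.564/4 = 1495 W/m².
Balancing against σT⁴: T = (1495/5.67×10⁻⁸)^(1/4) = 402.9 K.

403 K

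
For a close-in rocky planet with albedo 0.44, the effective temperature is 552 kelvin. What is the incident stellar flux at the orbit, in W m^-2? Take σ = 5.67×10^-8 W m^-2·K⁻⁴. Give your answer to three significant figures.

From S(1−α)/4 = σT⁴: S = 4σT⁴/(1−α).
σT⁴ = 5.67×10⁻⁸·(552)⁴ = 5264 W m^-2.
S = 4·5264/0.56 = 37600 W m^-2.

37600 W m^-2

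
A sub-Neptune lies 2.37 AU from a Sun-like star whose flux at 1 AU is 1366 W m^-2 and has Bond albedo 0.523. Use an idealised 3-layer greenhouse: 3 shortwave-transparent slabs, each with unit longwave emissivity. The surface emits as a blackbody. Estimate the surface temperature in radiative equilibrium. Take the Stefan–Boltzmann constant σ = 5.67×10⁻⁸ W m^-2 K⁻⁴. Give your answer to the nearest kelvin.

Irradiance scales as 1/d², so S = 1366 W m^-2 × (1/2.37)² = 243.2 W m^-2.
OLR = S(1−α)/4 = 29.00 W m^-2; the top layer radiates at T_e = 150.4 K.
With N = 3 opaque layers, T_s = (N+1)^(1/4)·T_e = 4^(1/4)·150.4 = 212.7 K.

213 K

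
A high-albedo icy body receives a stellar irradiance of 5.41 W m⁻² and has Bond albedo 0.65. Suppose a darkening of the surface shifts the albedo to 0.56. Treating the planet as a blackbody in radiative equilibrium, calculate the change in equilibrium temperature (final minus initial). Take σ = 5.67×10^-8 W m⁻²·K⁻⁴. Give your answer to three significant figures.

3.16 K

Initial: T₁ = [S(1−0.65)/(4σ)]^(1/4) = 53.75 K.
Final:   T₂ = [S(1−0.56)/(4σ)]^(1/4) = 56.92 K.
ΔT = T₂ − T₁ = 3.165 K.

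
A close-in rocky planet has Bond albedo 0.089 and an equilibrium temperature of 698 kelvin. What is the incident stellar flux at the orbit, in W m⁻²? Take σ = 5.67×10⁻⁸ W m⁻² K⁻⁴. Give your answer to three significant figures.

Invert the energy balance for S: S = 4σT⁴/(1−α).
σT⁴ = 5.67×10⁻⁸·(698)⁴ = 13460 W m⁻².
S = 4·13460/0.911 = 59090 W m⁻².

59100 W m⁻²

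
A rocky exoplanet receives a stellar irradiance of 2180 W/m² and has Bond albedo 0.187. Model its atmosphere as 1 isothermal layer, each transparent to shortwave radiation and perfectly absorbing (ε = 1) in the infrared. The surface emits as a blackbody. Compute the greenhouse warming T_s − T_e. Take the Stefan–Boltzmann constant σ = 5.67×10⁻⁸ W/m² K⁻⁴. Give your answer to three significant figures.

56.3 kelvin

OLR = S(1−α)/4 = 443.1 W/m²; the top layer radiates at T_e = 297.3 K.
Surface: T_s = (2)^¼·T_e = 353.6 K.
Warming: T_s − T_e = 56.26 K.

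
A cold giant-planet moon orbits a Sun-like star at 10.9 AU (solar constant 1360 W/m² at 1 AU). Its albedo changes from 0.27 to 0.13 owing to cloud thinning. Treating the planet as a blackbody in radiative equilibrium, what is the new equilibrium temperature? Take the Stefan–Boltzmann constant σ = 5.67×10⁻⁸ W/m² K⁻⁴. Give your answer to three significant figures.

81.4 K

Irradiance scales as 1/d², so S = 1360 W/m² × (1/10.9)² = 11.45 W/m².
With the new albedo, S(1−α₂)/4 = 2.490 W/m², so T₂ = 81.40 K.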